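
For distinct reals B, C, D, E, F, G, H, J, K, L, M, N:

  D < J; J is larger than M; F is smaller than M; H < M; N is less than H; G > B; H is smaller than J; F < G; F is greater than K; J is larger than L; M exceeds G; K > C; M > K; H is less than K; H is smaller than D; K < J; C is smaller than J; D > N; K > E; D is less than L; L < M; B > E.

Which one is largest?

J

Chaining downward from J: directly below it, C, H, K, D, L, M; then E, N, F, G; then B.
That covers every other element, and nothing is given above J, so J is the largest.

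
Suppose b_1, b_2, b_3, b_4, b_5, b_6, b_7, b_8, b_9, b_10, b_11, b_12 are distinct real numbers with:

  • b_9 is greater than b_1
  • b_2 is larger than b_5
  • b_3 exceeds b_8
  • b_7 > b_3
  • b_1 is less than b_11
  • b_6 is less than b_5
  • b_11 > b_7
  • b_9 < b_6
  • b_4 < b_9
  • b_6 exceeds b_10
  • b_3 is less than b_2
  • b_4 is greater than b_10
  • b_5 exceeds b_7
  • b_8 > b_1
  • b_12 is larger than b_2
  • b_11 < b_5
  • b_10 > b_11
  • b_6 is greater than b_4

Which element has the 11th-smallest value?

The consecutive relations fix a unique order: b_1 < b_8 < b_3 < b_7 < b_11 < b_10 < b_4 < b_9 < b_6 < b_5 < b_2 < b_12.
The 11th smallest is b_2.

b_2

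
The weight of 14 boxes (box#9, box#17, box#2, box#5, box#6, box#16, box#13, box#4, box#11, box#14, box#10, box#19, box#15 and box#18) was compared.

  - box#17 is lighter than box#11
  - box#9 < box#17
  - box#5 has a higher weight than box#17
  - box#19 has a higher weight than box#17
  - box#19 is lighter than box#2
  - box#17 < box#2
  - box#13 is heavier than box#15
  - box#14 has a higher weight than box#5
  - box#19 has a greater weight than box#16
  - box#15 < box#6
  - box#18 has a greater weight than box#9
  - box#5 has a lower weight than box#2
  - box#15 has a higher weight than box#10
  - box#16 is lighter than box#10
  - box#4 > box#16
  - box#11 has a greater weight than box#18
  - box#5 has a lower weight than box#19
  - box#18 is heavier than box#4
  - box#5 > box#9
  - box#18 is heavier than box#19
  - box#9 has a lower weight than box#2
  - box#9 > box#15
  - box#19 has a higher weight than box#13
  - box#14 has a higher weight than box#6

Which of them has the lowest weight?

box#16

box#10 is not least since box#16 < box#10; box#15 is not least since box#10 < box#15; box#6 is not least since box#15 < box#6; box#9 is not least since box#15 < box#9; box#4 is not least since box#16 < box#4; box#17 is not least since box#9 < box#17; box#5 is not least since box#17 < box#5; box#13 is not least since box#15 < box#13; box#19 is not least since box#13 < box#19; box#14 is not least since box#6 < box#14; box#2 is not least since box#19 < box#2; box#18 is not least since box#9 < box#18; box#11 is not least since box#18 < box#11.
Only box#16 has nothing below it, so box#16 is the lowest weight.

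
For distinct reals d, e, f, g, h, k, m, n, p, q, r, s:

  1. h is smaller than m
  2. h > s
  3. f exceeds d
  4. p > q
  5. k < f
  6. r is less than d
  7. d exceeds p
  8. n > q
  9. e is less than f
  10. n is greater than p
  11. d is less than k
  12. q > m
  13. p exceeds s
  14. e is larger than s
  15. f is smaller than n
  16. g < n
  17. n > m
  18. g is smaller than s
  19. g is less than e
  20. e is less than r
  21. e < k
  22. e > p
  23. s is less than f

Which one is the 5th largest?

The consecutive relations fix a unique order: g < s < h < m < q < p < e < r < d < k < f < n.
The 5th largest is r.

r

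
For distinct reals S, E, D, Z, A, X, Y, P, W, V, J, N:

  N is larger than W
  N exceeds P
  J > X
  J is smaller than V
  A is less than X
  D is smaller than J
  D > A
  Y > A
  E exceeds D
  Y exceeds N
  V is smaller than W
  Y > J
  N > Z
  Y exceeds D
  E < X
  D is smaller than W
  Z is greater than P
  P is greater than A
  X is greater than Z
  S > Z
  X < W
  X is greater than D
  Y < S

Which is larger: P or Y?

P < Z and Z < X give P < X.
Then X < J extends the chain to J.
Then J < V extends the chain to V.
Then V < W extends the chain to W.
With W < N: P < Z < X < J < V < W < N.
With N < Y: P < Z < X < J < V < W < N < Y.
So P < Y; Y is the larger of the two.

Y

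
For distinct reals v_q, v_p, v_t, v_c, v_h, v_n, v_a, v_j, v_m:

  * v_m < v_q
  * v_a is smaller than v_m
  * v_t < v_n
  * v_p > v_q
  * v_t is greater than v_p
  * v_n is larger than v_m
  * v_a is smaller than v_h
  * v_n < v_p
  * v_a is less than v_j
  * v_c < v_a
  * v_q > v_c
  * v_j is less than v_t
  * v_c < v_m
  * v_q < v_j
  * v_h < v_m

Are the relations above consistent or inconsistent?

Chaining the given relations yields v_t < v_n < v_p, so v_t < v_p. But one relation states v_p < v_t. These cannot both hold.

inconsistent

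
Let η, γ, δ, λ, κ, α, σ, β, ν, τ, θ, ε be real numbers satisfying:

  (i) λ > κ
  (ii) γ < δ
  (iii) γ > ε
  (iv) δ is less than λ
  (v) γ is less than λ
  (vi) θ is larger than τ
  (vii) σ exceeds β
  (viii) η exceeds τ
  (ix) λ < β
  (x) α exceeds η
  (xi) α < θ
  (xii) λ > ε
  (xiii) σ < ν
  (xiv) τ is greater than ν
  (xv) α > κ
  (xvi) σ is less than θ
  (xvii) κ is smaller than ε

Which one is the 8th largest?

λ

Chaining the given pairs: κ < ε < γ < δ < λ < β < σ < ν < τ < η < α < θ.
Counting 8 from the largest end gives λ.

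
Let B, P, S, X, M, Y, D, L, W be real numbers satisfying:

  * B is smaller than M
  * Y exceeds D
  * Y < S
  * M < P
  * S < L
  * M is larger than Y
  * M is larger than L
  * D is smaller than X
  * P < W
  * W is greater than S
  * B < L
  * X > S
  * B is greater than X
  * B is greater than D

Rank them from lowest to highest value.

Each adjacent pair is fixed by a given relation: D < Y; Y < S; S < X; X < B; B < L; L < M; M < P; P < W. Chaining them end to end gives the full order.

D < Y < S < X < B < L < M < P < W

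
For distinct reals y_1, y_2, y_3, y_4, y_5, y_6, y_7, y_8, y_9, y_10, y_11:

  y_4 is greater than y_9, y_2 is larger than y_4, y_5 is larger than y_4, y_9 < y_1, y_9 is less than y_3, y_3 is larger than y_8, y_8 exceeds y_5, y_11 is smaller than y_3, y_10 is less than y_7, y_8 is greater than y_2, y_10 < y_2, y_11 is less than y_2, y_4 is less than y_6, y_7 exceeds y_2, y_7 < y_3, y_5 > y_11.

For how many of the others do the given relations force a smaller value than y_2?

4

From y_2 the given relations immediately reach y_10, y_4, y_11.
From those, y_9 — 4 in total.
No other element is forced below y_2 by the given relations, so the count is 4.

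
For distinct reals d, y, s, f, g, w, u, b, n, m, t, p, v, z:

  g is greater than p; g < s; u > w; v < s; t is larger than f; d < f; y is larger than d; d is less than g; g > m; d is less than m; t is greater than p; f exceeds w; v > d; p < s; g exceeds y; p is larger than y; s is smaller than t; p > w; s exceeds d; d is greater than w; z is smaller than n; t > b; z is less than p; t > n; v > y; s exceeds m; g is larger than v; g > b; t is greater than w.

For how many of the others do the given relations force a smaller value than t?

12

Directly below t: w, b, p, f, s, n.
One step further: z, d, y, v, m, g (12 so far).
No other element is forced below t by the given relations, so the count is 12.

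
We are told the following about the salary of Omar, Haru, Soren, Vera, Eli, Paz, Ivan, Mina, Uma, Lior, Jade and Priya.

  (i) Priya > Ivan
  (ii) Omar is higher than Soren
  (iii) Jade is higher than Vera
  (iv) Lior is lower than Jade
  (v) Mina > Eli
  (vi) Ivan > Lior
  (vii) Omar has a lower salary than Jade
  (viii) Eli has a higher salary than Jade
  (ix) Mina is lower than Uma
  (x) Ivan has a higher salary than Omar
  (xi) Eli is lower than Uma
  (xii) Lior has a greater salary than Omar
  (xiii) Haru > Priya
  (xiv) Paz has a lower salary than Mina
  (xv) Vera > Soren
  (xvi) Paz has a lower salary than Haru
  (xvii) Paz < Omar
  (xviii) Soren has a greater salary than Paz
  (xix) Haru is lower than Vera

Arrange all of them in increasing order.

Paz < Soren < Omar < Lior < Ivan < Priya < Haru < Vera < Jade < Eli < Mina < Uma

Nothing is placed below Paz, so it is least; from there Paz < Soren; Soren < Omar; Omar < Lior; Lior < Ivan; Ivan < Priya; Priya < Haru; Haru < Vera; Vera < Jade; Jade < Eli; Eli < Mina; Mina < Uma, each given directly.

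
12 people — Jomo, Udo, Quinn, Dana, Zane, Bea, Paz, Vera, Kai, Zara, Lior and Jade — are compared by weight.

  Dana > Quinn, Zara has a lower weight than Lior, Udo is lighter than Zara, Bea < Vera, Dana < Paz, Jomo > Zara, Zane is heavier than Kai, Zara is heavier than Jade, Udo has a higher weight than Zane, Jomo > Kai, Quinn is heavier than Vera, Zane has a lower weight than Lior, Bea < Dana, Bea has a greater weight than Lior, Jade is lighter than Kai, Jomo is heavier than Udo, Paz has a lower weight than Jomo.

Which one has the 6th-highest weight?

Bea

Chaining the given pairs: Jade < Kai < Zane < Udo < Zara < Lior < Bea < Vera < Quinn < Dana < Paz < Jomo.
Counting 6 from the largest end gives Bea.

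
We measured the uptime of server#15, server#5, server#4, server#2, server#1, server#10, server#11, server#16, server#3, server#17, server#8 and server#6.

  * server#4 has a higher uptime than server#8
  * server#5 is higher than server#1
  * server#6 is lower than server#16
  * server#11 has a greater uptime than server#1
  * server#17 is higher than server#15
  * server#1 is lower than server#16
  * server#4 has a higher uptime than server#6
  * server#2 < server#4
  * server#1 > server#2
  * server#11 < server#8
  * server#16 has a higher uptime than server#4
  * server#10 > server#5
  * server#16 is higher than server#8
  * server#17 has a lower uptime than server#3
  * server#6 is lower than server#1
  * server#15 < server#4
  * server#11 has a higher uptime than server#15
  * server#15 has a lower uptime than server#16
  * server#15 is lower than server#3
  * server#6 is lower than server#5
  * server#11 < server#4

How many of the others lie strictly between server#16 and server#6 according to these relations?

Chaining upward from server#6 reaches: server#1, server#11, server#8, server#5, server#4, server#10.
Chaining downward from server#16 reaches: server#15, server#2, server#1, server#11, server#8, server#4.
Strictly between server#6 and server#16 are those in both lists: server#1, server#11, server#8, server#4 — 4 elements.

4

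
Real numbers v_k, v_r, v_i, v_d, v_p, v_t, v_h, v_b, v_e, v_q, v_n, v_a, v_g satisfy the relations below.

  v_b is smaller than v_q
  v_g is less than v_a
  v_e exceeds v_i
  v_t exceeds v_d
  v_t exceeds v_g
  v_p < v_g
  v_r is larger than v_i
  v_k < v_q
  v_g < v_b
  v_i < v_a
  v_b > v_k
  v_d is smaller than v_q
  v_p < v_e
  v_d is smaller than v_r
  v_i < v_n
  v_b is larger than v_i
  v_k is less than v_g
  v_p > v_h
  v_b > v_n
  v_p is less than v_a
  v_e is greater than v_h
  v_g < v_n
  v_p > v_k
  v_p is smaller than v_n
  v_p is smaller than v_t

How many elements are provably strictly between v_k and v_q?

The relations place v_k below v_q. An element lies strictly between them when it is forced above v_k and also forced below v_q.
Above v_k: {v_p, v_g, v_t, v_e, v_a, v_n, v_b}. Below v_q: {v_h, v_i, v_d, v_p, v_g, v_n, v_b}.
Intersection: {v_p, v_g, v_n, v_b} — 4.

4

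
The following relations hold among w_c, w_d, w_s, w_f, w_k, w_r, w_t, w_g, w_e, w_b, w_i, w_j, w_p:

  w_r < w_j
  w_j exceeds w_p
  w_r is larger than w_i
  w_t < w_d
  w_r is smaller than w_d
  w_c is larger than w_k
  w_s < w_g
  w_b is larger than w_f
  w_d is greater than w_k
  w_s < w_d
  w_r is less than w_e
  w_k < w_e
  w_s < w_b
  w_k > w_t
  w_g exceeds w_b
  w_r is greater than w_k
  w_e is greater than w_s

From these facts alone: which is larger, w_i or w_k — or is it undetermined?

Following every chain through w_i: above w_i we get w_r, w_e, w_j, w_d.
w_k is not reached, and no chain runs the other way from w_k to w_i.
So the given relations leave the order of w_i and w_k undetermined.

undetermined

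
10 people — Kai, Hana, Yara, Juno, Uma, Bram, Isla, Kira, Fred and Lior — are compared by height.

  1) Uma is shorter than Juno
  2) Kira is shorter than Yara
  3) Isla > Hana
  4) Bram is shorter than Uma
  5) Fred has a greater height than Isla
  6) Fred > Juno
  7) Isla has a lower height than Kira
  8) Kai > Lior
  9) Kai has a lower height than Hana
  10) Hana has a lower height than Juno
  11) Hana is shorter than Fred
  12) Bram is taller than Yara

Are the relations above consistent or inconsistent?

Every relation is compatible with Lior < Kai < Hana < Isla < Kira < Yara < Bram < Uma < Juno < Fred; the set is consistent.

consistent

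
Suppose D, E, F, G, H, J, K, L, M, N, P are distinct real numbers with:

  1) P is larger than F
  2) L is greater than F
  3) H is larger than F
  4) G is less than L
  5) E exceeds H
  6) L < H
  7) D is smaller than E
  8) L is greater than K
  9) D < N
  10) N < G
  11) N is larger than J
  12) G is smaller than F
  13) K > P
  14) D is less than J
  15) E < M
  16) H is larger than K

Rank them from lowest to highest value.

D < J < N < G < F < P < K < L < H < E < M

Nothing is placed below D, so it is least; from there D < J; J < N; N < G; G < F; F < P; P < K; K < L; L < H; H < E; E < M, each given directly.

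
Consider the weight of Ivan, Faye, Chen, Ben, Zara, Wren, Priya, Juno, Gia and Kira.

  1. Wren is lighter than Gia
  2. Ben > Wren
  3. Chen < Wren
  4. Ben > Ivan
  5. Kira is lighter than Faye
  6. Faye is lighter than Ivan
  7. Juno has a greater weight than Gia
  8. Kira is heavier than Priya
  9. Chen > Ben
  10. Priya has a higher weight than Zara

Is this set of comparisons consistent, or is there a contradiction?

We have Wren < Ben stated directly, yet also Ben < Chen < Wren by chaining the others — so Ben < Wren. Contradiction.

inconsistent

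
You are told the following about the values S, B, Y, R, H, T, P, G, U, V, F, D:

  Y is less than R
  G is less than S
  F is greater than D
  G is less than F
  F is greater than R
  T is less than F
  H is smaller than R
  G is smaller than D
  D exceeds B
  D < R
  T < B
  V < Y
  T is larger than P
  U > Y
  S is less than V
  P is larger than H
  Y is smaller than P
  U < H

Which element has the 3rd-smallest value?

V

Piecing the relations together gives one ordering: G < S < V < Y < U < H < P < T < B < D < R < F.
The 3rd smallest is V.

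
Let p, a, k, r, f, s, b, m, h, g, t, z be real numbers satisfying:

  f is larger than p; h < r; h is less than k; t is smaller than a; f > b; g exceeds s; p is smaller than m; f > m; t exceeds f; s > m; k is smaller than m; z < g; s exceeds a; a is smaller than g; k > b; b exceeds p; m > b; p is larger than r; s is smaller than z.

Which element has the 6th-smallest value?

m

The consecutive relations fix a unique order: h < r < p < b < k < m < f < t < a < s < z < g.
The 6th smallest is m.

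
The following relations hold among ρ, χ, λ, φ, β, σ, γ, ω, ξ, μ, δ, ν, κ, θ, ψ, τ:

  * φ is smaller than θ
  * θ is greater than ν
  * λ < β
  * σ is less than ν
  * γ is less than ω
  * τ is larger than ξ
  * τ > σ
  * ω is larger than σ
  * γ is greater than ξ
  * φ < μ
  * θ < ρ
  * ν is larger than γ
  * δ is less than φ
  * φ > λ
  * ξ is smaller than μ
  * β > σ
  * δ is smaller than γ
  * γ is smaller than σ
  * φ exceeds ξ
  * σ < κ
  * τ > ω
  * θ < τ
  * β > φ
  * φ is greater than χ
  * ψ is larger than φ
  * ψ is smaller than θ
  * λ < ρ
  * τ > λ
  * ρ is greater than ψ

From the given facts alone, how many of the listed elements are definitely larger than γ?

Directly above γ: σ, ν, ω.
One step further: β, θ, τ, κ (7 so far).
One step further: ρ (8 so far).
No other element is forced above γ by the given relations, so the count is 8.

8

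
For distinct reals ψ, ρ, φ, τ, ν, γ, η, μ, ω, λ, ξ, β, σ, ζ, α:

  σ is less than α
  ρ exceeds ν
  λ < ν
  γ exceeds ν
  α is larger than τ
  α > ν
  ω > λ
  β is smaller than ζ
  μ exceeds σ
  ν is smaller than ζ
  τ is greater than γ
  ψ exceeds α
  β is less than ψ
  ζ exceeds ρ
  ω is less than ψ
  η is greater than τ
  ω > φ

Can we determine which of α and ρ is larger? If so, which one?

Following every chain through ρ: above ρ we get ζ; below ρ we get λ, ν.
α is not reached, and no chain runs the other way from α to ρ.
So the given relations leave the order of ρ and α undetermined.

undetermined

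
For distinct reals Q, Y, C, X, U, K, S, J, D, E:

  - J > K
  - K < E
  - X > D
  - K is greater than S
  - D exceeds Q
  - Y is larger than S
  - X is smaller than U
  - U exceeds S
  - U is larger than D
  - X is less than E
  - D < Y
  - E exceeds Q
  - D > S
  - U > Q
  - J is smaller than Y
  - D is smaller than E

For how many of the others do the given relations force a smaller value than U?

Directly below U: S, Q, D, X.
Nothing else is reachable below U; 4 in all.

4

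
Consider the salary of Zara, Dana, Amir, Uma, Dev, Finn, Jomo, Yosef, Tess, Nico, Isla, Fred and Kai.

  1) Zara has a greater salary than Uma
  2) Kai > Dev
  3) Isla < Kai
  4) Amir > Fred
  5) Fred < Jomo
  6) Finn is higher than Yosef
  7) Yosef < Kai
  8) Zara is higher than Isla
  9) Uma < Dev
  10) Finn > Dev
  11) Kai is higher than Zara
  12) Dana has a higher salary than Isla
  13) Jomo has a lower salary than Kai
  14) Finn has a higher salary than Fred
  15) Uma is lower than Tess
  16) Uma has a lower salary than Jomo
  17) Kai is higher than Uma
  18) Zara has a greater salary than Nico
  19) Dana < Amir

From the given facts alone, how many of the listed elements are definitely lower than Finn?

4

Directly below Finn: Fred, Yosef, Dev.
One step further: Uma (4 so far).
Nothing else is reachable below Finn; 4 in all.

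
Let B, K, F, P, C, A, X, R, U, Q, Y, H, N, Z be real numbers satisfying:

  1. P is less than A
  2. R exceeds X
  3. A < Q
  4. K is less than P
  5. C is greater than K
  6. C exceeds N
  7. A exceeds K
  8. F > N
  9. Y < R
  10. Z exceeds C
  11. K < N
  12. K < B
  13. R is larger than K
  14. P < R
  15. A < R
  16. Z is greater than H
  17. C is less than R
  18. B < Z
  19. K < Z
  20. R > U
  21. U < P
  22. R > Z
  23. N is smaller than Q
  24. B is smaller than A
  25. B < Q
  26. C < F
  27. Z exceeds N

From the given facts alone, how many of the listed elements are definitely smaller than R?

11

From R the given relations immediately reach K, U, C, P, X, Z, A, Y.
From those, N, H, B — 11 in total.
Nothing else is reachable below R; 11 in all.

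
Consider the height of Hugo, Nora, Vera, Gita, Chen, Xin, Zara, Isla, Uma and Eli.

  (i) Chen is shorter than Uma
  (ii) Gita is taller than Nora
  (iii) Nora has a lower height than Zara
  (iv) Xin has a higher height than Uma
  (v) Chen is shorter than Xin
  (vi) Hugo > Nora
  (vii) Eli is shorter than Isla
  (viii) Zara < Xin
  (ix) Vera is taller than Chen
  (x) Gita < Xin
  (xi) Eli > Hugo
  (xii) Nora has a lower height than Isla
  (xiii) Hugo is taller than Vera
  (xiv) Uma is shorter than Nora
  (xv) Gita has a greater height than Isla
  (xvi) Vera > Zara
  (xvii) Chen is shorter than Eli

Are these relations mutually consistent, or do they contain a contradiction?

The single ordering Chen < Uma < Nora < Zara < Vera < Hugo < Eli < Isla < Gita < Xin satisfies every listed relation, so no contradiction arises.

consistent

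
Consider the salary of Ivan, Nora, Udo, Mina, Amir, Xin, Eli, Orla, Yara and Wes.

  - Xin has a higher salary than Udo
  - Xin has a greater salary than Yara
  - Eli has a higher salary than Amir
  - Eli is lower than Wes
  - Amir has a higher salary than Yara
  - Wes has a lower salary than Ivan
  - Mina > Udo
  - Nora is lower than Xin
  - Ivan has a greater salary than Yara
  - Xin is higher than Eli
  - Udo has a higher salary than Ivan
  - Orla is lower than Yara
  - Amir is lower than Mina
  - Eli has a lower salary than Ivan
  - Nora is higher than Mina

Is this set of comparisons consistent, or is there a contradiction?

consistent

Every relation is compatible with Orla < Yara < Amir < Eli < Wes < Ivan < Udo < Mina < Nora < Xin; the set is consistent.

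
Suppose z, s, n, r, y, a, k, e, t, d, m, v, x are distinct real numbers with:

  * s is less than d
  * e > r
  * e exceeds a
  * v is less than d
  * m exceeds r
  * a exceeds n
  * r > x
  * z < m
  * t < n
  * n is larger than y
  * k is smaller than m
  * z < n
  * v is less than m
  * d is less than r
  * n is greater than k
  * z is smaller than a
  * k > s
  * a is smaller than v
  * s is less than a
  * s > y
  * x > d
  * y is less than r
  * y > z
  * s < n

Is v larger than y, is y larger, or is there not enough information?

Chaining the given relations: y < s < k < n < a < v.
So v is larger.

v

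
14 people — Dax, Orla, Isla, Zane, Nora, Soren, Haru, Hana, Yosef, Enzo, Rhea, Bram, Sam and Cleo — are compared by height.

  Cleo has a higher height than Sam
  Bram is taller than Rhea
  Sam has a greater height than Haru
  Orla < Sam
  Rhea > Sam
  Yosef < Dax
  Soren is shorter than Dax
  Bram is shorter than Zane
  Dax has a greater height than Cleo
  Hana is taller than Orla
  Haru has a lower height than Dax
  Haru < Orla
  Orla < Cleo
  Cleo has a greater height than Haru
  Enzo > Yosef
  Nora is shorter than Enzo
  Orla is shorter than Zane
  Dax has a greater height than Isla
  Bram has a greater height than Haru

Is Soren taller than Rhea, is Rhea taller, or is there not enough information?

undetermined

Following every chain through Soren: above Soren we get Dax.
Rhea is not reached, and no chain runs the other way from Rhea to Soren.
So the given relations leave the order of Soren and Rhea undetermined.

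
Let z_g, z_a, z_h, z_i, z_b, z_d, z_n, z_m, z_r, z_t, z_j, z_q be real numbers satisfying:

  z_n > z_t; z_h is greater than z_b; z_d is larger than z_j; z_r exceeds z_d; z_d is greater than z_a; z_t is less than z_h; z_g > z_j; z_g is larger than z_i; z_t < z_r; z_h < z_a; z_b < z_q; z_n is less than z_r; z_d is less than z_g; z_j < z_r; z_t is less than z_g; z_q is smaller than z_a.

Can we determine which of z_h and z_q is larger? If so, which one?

Following every chain through z_q: above z_q we get z_a, z_d, z_g, z_r; below z_q we get z_b.
z_h is not reached, and no chain runs the other way from z_h to z_q.
So the given relations leave the order of z_q and z_h undetermined.

undetermined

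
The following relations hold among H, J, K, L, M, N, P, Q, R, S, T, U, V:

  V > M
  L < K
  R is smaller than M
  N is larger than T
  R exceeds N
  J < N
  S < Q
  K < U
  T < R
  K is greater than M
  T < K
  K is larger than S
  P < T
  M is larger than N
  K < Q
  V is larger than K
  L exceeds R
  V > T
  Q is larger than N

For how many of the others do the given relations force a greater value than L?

4

From L the given relations immediately reach K.
From those, U, Q, V — 4 in total.
No other element is forced above L by the given relations, so the count is 4.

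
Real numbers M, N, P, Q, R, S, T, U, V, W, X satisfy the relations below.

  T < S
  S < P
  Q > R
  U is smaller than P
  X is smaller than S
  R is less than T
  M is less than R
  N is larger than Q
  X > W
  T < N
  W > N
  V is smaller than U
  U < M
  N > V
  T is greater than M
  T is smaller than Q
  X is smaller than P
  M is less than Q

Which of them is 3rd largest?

X

Piecing the relations together gives one ordering: V < U < M < R < T < Q < N < W < X < S < P.
Counting 3 from the largest end gives X.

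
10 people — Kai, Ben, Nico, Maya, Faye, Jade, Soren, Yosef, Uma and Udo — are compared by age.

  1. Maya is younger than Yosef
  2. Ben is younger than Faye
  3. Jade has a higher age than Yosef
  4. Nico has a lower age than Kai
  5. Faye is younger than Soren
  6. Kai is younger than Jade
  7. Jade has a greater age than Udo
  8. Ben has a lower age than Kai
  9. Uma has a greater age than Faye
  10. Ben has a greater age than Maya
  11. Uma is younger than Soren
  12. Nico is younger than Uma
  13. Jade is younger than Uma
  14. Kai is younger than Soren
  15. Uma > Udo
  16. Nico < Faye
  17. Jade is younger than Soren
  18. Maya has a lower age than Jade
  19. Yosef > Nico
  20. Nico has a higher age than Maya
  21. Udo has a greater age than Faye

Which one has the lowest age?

Ben is not least since Maya < Ben; Nico is not least since Maya < Nico; Yosef is not least since Maya < Yosef; Faye is not least since Nico < Faye; Udo is not least since Faye < Udo; Kai is not least since Ben < Kai; Jade is not least since Yosef < Jade; Uma is not least since Nico < Uma; Soren is not least since Faye < Soren.
Only Maya has nothing below it, so Maya is the lowest age.

Maya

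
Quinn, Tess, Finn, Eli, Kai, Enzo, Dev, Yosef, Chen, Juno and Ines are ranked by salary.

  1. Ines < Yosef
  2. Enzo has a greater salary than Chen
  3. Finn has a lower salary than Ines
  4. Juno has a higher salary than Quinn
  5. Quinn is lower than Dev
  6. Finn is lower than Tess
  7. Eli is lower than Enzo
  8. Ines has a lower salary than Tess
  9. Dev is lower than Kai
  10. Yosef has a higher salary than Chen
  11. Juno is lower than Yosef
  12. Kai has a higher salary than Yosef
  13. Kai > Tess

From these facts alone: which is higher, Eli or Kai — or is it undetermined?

Following every chain through Eli: above Eli we get Enzo.
Kai is not reached, and no chain runs the other way from Kai to Eli.
So the given relations leave the order of Eli and Kai undetermined.

undetermined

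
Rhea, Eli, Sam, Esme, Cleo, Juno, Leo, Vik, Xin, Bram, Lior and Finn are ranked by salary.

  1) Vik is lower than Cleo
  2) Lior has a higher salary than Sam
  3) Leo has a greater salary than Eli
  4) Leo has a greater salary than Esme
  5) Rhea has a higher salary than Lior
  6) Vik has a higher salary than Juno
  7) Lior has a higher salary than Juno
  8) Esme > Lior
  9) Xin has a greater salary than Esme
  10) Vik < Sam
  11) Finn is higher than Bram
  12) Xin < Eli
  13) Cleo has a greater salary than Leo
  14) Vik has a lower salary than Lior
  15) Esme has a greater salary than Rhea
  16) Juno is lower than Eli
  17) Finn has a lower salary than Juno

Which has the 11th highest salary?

The consecutive relations fix a unique order: Bram < Finn < Juno < Vik < Sam < Lior < Rhea < Esme < Xin < Eli < Leo < Cleo.
The 11th largest is Finn.

Finn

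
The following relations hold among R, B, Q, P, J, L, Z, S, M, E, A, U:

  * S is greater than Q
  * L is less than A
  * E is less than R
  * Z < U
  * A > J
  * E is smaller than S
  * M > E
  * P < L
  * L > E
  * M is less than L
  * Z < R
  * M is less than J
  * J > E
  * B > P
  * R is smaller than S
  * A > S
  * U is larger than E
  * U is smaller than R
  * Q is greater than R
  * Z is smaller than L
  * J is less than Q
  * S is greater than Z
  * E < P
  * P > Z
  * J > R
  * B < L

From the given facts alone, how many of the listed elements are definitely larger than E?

10

Directly above E: U, P, M, R, J, L, S.
One step further: B, Q, A (10 so far).
Nothing else is reachable above E; 10 in all.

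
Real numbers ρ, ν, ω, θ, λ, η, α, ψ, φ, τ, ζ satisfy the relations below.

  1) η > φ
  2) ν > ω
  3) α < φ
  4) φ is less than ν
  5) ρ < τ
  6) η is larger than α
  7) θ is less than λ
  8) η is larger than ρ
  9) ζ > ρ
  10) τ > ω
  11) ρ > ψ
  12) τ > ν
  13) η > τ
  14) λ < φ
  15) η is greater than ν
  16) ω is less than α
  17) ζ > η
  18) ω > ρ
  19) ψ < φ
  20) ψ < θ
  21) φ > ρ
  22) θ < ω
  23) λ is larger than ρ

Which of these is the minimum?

ψ

Chaining upward from ψ: directly above it, ρ, θ, φ; then ω, λ, ν, τ, η, ζ; then α.
That covers every other element, and nothing is given below ψ, so ψ is the minimum.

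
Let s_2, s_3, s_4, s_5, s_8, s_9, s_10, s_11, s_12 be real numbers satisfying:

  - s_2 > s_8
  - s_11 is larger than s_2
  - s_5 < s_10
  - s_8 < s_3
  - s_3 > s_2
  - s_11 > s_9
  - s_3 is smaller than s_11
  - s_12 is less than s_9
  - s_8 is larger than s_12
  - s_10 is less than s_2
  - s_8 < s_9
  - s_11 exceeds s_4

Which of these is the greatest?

s_11

s_12 is not greatest since s_12 < s_8; s_5 is not greatest since s_5 < s_10; s_10 is not greatest since s_10 < s_2; s_4 is not greatest since s_4 < s_11; s_8 is not greatest since s_8 < s_9; s_2 is not greatest since s_2 < s_11; s_9 is not greatest since s_9 < s_11; s_3 is not greatest since s_3 < s_11.
Only s_11 has nothing above it, so s_11 is the greatest.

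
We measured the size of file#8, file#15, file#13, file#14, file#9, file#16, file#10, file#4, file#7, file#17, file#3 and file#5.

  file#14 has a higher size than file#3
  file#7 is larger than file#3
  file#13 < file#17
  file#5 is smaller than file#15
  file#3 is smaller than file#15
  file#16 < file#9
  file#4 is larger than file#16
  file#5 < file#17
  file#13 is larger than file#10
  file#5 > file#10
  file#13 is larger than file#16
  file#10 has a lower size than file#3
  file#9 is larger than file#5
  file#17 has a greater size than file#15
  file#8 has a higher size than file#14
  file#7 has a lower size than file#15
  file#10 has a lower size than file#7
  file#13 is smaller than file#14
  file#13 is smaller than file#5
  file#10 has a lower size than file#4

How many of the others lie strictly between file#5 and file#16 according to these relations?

The relations place file#16 below file#5. An element lies strictly between them when it is forced above file#16 and also forced below file#5.
Above file#16: {file#13, file#4, file#15, file#17, file#14, file#9, file#8}. Below file#5: {file#10, file#13}.
Intersection: {file#13} — 1.

1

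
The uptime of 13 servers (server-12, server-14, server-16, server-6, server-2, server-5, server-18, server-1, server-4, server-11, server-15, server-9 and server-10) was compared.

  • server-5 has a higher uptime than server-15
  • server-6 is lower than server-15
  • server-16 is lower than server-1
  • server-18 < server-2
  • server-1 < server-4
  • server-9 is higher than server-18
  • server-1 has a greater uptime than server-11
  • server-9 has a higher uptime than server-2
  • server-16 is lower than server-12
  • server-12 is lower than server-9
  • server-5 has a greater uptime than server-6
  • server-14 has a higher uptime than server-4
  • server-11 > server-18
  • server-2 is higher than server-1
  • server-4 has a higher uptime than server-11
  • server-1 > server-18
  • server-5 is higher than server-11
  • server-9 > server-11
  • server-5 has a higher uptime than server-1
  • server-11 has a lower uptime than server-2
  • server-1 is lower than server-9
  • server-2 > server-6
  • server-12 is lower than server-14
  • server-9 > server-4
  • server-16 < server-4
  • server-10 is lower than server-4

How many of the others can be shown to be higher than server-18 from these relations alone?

The elements the relations force above server-18 are server-11, server-1, server-4, server-5, server-14, server-2, server-9 — no chain reaches any other.
That is 7.

7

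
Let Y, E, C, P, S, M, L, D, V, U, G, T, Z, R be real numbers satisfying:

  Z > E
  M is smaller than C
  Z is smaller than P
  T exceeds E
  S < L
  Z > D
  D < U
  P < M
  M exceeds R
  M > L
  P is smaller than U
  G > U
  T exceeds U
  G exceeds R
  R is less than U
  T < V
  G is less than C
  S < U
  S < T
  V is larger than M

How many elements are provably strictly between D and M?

The relations place D below M. An element lies strictly between them when it is forced above D and also forced below M.
Above D: {Z, P, U, G, C, T, V}. Below M: {E, Z, S, P, R, L}.
Intersection: {Z, P} — 2.

2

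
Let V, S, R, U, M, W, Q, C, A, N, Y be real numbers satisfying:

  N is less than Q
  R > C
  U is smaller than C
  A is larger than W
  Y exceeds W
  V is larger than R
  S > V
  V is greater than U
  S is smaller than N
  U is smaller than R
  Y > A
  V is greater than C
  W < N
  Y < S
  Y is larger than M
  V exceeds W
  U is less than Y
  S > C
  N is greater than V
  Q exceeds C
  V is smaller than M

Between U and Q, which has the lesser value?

The relevant relations are U < C; C < R; R < V; V < M; M < Y; Y < S; S < N; N < Q.
Together: U < C < R < V < M < Y < S < N < Q.
So U < Q; U is the smaller of the two.

U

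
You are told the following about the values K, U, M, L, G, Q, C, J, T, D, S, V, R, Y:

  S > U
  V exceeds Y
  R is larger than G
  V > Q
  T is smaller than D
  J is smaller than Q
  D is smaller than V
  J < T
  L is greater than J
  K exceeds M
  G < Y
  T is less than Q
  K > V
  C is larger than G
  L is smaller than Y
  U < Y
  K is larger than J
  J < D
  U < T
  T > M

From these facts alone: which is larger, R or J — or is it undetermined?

Following every chain through J: above J we get L, T, D, Y, Q, V, K.
R is not reached, and no chain runs the other way from R to J.
So the given relations leave the order of J and R undetermined.

undetermined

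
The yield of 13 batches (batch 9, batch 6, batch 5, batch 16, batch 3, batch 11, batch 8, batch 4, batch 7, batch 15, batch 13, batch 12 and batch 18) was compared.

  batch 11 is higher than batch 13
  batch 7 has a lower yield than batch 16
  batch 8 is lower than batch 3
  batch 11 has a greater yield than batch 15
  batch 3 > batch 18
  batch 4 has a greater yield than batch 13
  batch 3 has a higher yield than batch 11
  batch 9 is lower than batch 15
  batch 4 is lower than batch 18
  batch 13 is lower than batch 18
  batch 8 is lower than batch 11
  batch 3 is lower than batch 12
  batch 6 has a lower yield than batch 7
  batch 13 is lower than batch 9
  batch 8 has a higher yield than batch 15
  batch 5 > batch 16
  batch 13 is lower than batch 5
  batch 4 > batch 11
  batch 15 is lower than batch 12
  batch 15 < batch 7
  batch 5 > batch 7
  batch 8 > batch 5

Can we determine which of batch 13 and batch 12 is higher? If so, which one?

batch 12

batch 13 < batch 9 and batch 9 < batch 15 give batch 13 < batch 15.
With batch 15 < batch 7: batch 13 < batch 9 < batch 15 < batch 7.
Then batch 7 < batch 16 extends the chain to batch 16.
Then batch 16 < batch 5 extends the chain to batch 5.
With batch 5 < batch 8: batch 13 < batch 9 < batch 15 < batch 7 < batch 16 < batch 5 < batch 8.
With batch 8 < batch 11: batch 13 < batch 9 < batch 15 < batch 7 < batch 16 < batch 5 < batch 8 < batch 11.
Then batch 11 < batch 4 extends the chain to batch 4.
Then batch 4 < batch 18 extends the chain to batch 18.
With batch 18 < batch 3: batch 13 < batch 9 < batch 15 < batch 7 < batch 16 < batch 5 < batch 8 < batch 11 < batch 4 < batch 18 < batch 3.
Then batch 3 < batch 12 extends the chain to batch 12.
So batch 12 is higher.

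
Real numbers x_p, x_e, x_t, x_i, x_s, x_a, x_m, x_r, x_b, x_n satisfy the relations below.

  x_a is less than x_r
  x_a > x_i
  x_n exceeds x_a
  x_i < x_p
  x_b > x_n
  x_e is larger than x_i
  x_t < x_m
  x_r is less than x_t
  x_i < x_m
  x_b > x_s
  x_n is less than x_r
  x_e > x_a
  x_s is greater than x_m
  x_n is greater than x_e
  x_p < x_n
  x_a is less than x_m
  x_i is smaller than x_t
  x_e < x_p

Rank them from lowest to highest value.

Each adjacent pair is fixed by a given relation: x_i < x_a; x_a < x_e; x_e < x_p; x_p < x_n; x_n < x_r; x_r < x_t; x_t < x_m; x_m < x_s; x_s < x_b. Chaining them end to end gives the full order.

x_i < x_a < x_e < x_p < x_n < x_r < x_t < x_m < x_s < x_b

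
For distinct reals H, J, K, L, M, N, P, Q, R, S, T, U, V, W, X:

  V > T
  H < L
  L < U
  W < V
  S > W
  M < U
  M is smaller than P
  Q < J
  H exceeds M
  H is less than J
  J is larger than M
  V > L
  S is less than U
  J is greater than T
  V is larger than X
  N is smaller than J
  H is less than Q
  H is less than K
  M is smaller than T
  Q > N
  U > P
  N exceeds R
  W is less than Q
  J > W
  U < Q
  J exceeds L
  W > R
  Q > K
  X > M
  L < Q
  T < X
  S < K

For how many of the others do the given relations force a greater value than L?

Directly above L: V, U, Q, J.
Nothing else is reachable above L; 4 in all.

4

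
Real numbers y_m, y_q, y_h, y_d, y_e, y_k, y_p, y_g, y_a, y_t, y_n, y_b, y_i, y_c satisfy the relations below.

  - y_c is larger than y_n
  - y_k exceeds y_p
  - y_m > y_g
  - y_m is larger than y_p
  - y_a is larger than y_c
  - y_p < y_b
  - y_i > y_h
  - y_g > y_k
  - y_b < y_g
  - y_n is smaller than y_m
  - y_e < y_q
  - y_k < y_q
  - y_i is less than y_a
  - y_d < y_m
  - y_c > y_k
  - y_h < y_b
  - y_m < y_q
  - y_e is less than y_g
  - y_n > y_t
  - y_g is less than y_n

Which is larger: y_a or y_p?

The relevant relations are y_p < y_k; y_k < y_g; y_g < y_n; y_n < y_c; y_c < y_a.
Chaining these gives y_p < y_k < y_g < y_n < y_c < y_a.
So y_p < y_a; y_a is the larger of the two.

y_a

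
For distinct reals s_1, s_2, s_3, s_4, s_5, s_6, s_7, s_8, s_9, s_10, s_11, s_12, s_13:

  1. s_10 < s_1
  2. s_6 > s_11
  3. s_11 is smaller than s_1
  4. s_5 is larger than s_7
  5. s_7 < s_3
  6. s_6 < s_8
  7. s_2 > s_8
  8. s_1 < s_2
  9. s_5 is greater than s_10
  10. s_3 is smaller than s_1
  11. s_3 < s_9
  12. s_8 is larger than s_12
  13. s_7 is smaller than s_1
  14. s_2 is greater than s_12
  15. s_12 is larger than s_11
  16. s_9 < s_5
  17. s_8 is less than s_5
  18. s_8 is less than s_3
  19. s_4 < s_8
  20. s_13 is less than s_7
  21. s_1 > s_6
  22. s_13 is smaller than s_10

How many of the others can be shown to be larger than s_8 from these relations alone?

Directly above s_8: s_3, s_5, s_2.
One step further: s_9, s_1 (5 so far).
No other element is forced above s_8 by the given relations, so the count is 5.

5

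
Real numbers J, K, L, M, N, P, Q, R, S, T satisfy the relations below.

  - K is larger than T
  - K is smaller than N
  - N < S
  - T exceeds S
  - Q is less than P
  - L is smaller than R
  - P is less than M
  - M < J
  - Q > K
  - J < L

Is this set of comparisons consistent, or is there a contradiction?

inconsistent

We have K < N stated directly, yet also N < S < T < K by chaining the others — so N < K. Contradiction.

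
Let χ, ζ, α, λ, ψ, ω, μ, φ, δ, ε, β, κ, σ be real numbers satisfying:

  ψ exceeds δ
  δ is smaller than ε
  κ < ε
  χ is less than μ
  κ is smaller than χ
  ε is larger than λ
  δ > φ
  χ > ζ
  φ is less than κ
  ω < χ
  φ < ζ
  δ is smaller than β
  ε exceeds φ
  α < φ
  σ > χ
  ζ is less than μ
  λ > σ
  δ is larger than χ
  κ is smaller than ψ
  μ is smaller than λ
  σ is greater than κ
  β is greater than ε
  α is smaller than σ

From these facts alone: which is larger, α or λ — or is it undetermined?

λ

α < φ and φ < κ give α < κ.
Then κ < χ extends the chain to χ.
Then χ < σ extends the chain to σ.
Then σ < λ extends the chain to λ.
So λ is larger.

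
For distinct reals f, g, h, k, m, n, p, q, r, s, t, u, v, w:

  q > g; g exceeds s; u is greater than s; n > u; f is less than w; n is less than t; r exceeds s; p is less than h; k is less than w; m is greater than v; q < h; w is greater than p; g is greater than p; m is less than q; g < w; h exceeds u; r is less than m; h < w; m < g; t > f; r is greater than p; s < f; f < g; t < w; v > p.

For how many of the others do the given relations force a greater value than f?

From f the given relations immediately reach g, t, w.
From those, q — 4 in total.
From those, h — 5 in total.
Nothing else is reachable above f; 5 in all.

5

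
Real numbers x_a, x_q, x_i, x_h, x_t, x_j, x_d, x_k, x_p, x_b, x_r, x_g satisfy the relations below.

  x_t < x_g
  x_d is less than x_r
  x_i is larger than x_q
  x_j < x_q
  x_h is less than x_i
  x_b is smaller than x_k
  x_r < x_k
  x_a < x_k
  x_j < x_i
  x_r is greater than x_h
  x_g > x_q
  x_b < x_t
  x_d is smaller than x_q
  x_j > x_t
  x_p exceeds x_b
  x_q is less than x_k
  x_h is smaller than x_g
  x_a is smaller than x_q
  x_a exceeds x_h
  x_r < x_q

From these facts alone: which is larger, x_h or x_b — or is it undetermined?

Following every chain through x_h: above x_h we get x_r, x_a, x_q, x_g, x_k, x_i.
x_b is not reached, and no chain runs the other way from x_b to x_h.
So the given relations leave the order of x_h and x_b undetermined.

undetermined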